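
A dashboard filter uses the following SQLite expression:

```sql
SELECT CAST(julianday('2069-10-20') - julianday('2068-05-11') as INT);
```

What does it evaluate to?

20 days remain in May 2068 after the 11th (31 − 11).
Full months from June 2068 through September 2069 contribute their day counts.
Then 20 days into October 2069.
Total: 20 + 30 + 31 + 31 + 30 + 31 + 30 + 31 + 31 + 28 + 31 + 30 + 31 + 30 + 31 + 31 + 30 + 20 = 527.

527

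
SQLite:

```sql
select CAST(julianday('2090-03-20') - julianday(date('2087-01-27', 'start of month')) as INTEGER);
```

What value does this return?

1174

`start of month` rewinds 2087-01-27 to 2087-01-01.
30 days remain in January 2087 after the 1st (31 − 1).
Full months from February 2087 through February 2090 contribute their day counts.
Then 20 days into March 2090.
Total: 30 + 28 + 31 + 30 + 31 + 30 + 31 + 31 + 30 + 31 + 30 + 31 + 31 + 29 + 31 + 30 + 31 + 30 + 31 + 31 + 30 + 31 + 30 + 31 + 31 + 28 + 31 + 30 + 31 + 30 + 31 + 31 + 30 + 31 + 30 + 31 + 31 + 28 + 20 = 1174.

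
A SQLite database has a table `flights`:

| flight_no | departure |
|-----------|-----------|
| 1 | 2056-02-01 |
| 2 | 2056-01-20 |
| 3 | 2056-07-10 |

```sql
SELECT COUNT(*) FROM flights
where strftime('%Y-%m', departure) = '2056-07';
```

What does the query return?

1

Rows with year-month 2056-07: 2056-07-10 → 1.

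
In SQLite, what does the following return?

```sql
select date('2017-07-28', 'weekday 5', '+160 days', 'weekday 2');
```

2018-01-09

`weekday 5` advances to the next Friday; 2017-07-28 is already a Friday, so it stays at 2017-07-28.
Applying '+160 days' to 2017-07-28: counting 160 days forward gives 2018-01-04.
`weekday 2` advances to the next Tuesday; 2018-01-04 is a Thursday, so it moves forward to 2018-01-09.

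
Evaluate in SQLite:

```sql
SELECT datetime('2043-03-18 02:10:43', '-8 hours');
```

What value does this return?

-8 hours from 2043-03-18 02:10:43 is 2043-03-17 18:10:43 (crosses midnight).

2043-03-17 18:10:43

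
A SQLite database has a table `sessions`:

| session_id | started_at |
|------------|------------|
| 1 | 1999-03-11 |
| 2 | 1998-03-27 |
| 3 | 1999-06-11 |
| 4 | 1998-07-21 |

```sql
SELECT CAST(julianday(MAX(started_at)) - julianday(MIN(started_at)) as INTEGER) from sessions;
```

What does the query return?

MIN = 1998-03-27, MAX = 1999-06-11.
4 days remain in March 1998 after the 27th (31 − 27).
Full months from April 1998 through May 1999 contribute their day counts.
Then 11 days into June 1999.
Total: 4 + 30 + 31 + 30 + 31 + 31 + 30 + 31 + 30 + 31 + 31 + 28 + 31 + 30 + 31 + 11 = 441.

441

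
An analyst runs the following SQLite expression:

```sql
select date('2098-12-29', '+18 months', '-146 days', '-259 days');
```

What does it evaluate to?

2099-05-20

Adding +18 months to 2098-12-29 gives 2100-06-29.
Applying '-146 days' to 2100-06-29: counting 146 days back gives 2100-02-03.
Applying '-259 days' to 2100-02-03: counting 259 days back gives 2099-05-20.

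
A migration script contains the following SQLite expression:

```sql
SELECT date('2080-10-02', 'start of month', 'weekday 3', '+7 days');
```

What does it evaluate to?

`start of month` rewinds 2080-10-02 to 2080-10-01.
`weekday 3` advances to the next Wednesday; 2080-10-01 is a Tuesday, so it moves forward to 2080-10-02.
Advancing 7 more days within October lands on 2080-10-09.

2080-10-09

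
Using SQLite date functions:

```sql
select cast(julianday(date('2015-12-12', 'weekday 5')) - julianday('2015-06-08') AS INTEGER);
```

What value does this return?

193

`weekday 5` advances to the next Friday; 2015-12-12 is a Saturday, so it moves forward to 2015-12-18.
22 days remain in June 2015 after the 8th (30 − 8).
July 2015: 31 days.
August 2015: 31 days.
September 2015: 30 days.
October 2015: 31 days.
November 2015: 30 days.
Then 18 days into December 2015.
Total: 22 + 31 + 31 + 30 + 31 + 30 + 18 = 193.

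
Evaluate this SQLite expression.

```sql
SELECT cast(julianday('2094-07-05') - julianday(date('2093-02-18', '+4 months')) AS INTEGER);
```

Adding +4 months to 2093-02-18 gives 2093-06-18.
12 days remain in June 2093 after the 18th (30 − 18).
Full months from July 2093 through June 2094 contribute their day counts.
Then 5 days into July 2094.
Total: 12 + 31 + 31 + 30 + 31 + 30 + 31 + 31 + 28 + 31 + 30 + 31 + 30 + 5 = 382.

382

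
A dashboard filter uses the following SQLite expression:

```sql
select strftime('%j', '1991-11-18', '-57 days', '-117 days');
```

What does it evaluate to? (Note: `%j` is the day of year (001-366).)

First apply '-57 days', '-117 days': 1991-11-18 → 1991-05-28.
Day-of-year for 1991-05-28: days since 1991-01-01 inclusive = 148, zero-padded to 148.

148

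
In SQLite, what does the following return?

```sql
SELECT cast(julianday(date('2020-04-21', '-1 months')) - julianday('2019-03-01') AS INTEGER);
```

Adding -1 month to 2020-04-21 gives 2020-03-21.
30 days remain in March 2019 after the 1st (31 − 1).
Full months from April 2019 through February 2020 contribute their day counts.
Then 21 days into March 2020.
Total: 30 + 30 + 31 + 30 + 31 + 31 + 30 + 31 + 30 + 31 + 31 + 29 + 21 = 386.

386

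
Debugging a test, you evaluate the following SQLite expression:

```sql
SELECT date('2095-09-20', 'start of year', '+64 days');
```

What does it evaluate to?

`start of year` rewinds 2095-09-20 to 2095-01-01.
Applying '+64 days' to 2095-01-01: counting 64 days forward gives 2095-03-06.

2095-03-06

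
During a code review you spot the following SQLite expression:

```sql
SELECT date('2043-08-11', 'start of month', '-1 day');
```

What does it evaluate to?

`start of month` rewinds 2043-08-11 to 2043-08-01.
Going back 1 day from 2043-08-01 reaches 2043-07-31 (last day of July, 31 days).

2043-07-31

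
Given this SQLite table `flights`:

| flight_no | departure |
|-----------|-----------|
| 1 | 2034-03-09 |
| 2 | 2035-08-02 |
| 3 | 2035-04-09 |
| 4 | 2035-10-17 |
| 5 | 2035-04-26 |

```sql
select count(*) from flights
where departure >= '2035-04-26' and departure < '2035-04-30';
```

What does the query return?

Rows in [2035-04-26, 2035-04-30): 2035-04-26 → 1 row.

1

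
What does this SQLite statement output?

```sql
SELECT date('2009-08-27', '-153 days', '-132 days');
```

2008-11-15

Applying '-153 days' to 2009-08-27: counting 153 days back gives 2009-03-27.
Applying '-132 days' to 2009-03-27: counting 132 days back gives 2008-11-15.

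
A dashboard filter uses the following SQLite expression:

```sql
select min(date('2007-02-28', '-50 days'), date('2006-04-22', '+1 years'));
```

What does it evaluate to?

date('2007-02-28', '-50 days') → 2007-01-09.
date('2006-04-22', '+1 years') → 2007-04-22.
Earlier of the two is 2007-01-09.

2007-01-09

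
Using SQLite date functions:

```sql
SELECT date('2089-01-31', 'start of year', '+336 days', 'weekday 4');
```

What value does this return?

2089-12-08

`start of year` rewinds 2089-01-31 to 2089-01-01.
Applying '+336 days' to 2089-01-01: counting 336 days forward gives 2089-12-03.
`weekday 4` advances to the next Thursday; 2089-12-03 is a Saturday, so it moves forward to 2089-12-08.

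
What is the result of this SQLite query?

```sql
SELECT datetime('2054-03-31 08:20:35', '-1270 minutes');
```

2054-03-30 11:10:35

1270 minutes = 21h 10m; -1270 minutes from 2054-03-31 08:20:35 is 2054-03-30 11:10:35 (crosses midnight).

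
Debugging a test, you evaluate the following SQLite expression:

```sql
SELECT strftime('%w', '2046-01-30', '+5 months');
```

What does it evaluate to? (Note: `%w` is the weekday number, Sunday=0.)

First apply '+5 months': 2046-01-30 → 2046-06-30.
2046-06-30 is a Saturday; with Sunday=0 that is 6.

6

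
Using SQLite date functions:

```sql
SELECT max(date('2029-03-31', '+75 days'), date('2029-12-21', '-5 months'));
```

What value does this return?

2029-07-21

date('2029-03-31', '+75 days') → 2029-06-14.
date('2029-12-21', '-5 months') → 2029-07-21.
Later of the two is 2029-07-21.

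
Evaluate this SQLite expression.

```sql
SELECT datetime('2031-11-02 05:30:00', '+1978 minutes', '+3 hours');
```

1978 minutes = 32h 58m; +1978 minutes from 2031-11-02 05:30:00 is 2031-11-03 14:28:00 (crosses midnight).
+3 hours from 2031-11-03 14:28:00 is 2031-11-03 17:28:00.

2031-11-03 17:28:00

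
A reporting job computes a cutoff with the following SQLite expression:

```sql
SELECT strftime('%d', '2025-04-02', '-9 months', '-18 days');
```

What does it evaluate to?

First apply '-9 months', '-18 days': 2025-04-02 → 2024-06-14.
`%d` extracts the 2-digit day of month: 14.

14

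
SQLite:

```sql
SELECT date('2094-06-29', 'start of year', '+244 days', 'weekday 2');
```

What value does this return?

2094-09-07

`start of year` rewinds 2094-06-29 to 2094-01-01.
Applying '+244 days' to 2094-01-01: counting 244 days forward gives 2094-09-02.
`weekday 2` advances to the next Tuesday; 2094-09-02 is a Thursday, so it moves forward to 2094-09-07.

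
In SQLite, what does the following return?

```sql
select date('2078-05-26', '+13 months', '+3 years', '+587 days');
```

2084-02-03

Adding +13 months to 2078-05-26 gives 2079-06-26.
Adding +3 years to 2079-06-26 gives 2082-06-26.
Applying '+587 days' to 2082-06-26: counting 587 days forward gives 2084-02-03.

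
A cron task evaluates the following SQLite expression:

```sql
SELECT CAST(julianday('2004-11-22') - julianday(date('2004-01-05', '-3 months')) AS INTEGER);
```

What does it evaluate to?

414

Adding -3 months to 2004-01-05 gives 2003-10-05.
26 days remain in October 2003 after the 5th (31 − 5).
Full months from November 2003 through October 2004 contribute their day counts.
Then 22 days into November 2004.
Total: 26 + 30 + 31 + 31 + 29 + 31 + 30 + 31 + 30 + 31 + 31 + 30 + 31 + 22 = 414.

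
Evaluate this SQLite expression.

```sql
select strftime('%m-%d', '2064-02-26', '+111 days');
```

First apply '+111 days': 2064-02-26 → 2064-06-16.
`%m-%d` extracts the month-day: 06-16.

06-16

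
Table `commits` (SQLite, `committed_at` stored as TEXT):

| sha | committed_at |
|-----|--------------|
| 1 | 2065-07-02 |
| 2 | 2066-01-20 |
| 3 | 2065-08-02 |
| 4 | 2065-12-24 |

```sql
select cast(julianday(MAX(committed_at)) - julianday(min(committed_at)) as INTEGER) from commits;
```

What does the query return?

202

MIN = 2065-07-02, MAX = 2066-01-20.
29 days remain in July 2065 after the 2nd (31 − 2).
August 2065: 31 days.
September 2065: 30 days.
October 2065: 31 days.
November 2065: 30 days.
December 2065: 31 days.
Then 20 days into January 2066.
Total: 29 + 31 + 30 + 31 + 30 + 31 + 20 = 202.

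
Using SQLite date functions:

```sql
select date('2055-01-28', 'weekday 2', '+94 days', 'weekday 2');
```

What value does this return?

`weekday 2` advances to the next Tuesday; 2055-01-28 is a Thursday, so it moves forward to 2055-02-02.
Applying '+94 days' to 2055-02-02: counting 94 days forward gives 2055-05-07.
`weekday 2` advances to the next Tuesday; 2055-05-07 is a Friday, so it moves forward to 2055-05-11.

2055-05-11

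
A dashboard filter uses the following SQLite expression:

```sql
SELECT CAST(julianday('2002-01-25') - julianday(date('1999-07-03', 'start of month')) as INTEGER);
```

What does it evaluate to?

939

`start of month` rewinds 1999-07-03 to 1999-07-01.
30 days remain in July 1999 after the 1st (31 − 1).
Full months from August 1999 through December 2001 contribute their day counts.
Then 25 days into January 2002.
Total: 30 + 31 + 30 + 31 + 30 + 31 + 31 + 29 + 31 + 30 + 31 + 30 + 31 + 31 + 30 + 31 + 30 + 31 + 31 + 28 + 31 + 30 + 31 + 30 + 31 + 31 + 30 + 31 + 30 + 31 + 25 = 939.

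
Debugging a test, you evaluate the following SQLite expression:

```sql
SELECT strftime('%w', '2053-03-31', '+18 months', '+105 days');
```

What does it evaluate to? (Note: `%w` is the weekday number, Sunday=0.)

4

First apply '+18 months', '+105 days': 2053-03-31 → 2055-01-14.
2055-01-14 is a Thursday; with Sunday=0 that is 4.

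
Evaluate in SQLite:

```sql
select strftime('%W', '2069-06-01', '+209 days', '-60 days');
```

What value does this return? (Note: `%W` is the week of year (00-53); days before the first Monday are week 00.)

First apply '+209 days', '-60 days': 2069-06-01 → 2069-10-28.
2069-10-28 is a Monday. SQLite's %W counts Mondays since the year started; the result is 43.

43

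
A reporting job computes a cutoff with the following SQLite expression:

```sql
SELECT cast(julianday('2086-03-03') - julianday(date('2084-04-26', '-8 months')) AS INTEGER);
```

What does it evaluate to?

920

Adding -8 months to 2084-04-26 gives 2083-08-26.
5 days remain in August 2083 after the 26th (31 − 26).
Full months from September 2083 through February 2086 contribute their day counts.
Then 3 days into March 2086.
Total: 5 + 30 + 31 + 30 + 31 + 31 + 29 + 31 + 30 + 31 + 30 + 31 + 31 + 30 + 31 + 30 + 31 + 31 + 28 + 31 + 30 + 31 + 30 + 31 + 31 + 30 + 31 + 30 + 31 + 31 + 28 + 3 = 920.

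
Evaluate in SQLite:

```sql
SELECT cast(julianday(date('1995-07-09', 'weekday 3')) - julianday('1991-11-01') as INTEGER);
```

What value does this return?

1349

`weekday 3` advances to the next Wednesday; 1995-07-09 is a Sunday, so it moves forward to 1995-07-12.
29 days remain in November 1991 after the 1st (30 − 1).
Full months from December 1991 through June 1995 contribute their day counts.
Then 12 days into July 1995.
Total: 29 + 31 + 31 + 29 + 31 + 30 + 31 + 30 + 31 + 31 + 30 + 31 + 30 + 31 + 31 + 28 + 31 + 30 + 31 + 30 + 31 + 31 + 30 + 31 + 30 + 31 + 31 + 28 + 31 + 30 + 31 + 30 + 31 + 31 + 30 + 31 + 30 + 31 + 31 + 28 + 31 + 30 + 31 + 30 + 12 = 1349.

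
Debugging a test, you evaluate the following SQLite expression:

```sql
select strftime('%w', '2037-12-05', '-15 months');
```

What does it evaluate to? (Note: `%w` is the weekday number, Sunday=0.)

5

First apply '-15 months': 2037-12-05 → 2036-09-05.
2036-09-05 is a Friday; with Sunday=0 that is 5.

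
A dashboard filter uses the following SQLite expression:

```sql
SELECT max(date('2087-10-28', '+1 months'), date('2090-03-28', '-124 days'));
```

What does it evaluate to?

2089-11-24

date('2087-10-28', '+1 months') → 2087-11-28.
date('2090-03-28', '-124 days') → 2089-11-24.
Later of the two is 2089-11-24.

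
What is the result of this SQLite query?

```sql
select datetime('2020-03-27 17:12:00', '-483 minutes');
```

2020-03-27 09:09:00

483 minutes = 8h 3m; -483 minutes from 2020-03-27 17:12:00 is 2020-03-27 09:09:00.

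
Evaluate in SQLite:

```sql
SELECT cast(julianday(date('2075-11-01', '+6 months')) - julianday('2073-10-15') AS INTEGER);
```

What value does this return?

929

Adding +6 months to 2075-11-01 gives 2076-05-01.
16 days remain in October 2073 after the 15th (31 − 15).
Full months from November 2073 through April 2076 contribute their day counts.
Then 1 day into May 2076.
Total: 16 + 30 + 31 + 31 + 28 + 31 + 30 + 31 + 30 + 31 + 31 + 30 + 31 + 30 + 31 + 31 + 28 + 31 + 30 + 31 + 30 + 31 + 31 + 30 + 31 + 30 + 31 + 31 + 29 + 31 + 30 + 1 = 929.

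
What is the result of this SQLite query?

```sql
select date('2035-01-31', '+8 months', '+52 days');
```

Adding +8 months to 2035-01-31 targets 2035-09-31. September 2035 has only 30 days, so SQLite normalizes the 1-day overflow forward to 2035-10-01.
Applying '+52 days' to 2035-10-01: counting 52 days forward gives 2035-11-22.

2035-11-22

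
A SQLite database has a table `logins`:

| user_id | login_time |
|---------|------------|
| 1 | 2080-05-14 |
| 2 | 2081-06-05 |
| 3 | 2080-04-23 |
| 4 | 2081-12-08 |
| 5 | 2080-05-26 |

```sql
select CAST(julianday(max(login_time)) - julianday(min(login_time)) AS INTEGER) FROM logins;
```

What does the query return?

594

MIN = 2080-04-23, MAX = 2081-12-08.
7 days remain in April 2080 after the 23rd (30 − 23).
Full months from May 2080 through November 2081 contribute their day counts.
Then 8 days into December 2081.
Total: 7 + 31 + 30 + 31 + 31 + 30 + 31 + 30 + 31 + 31 + 28 + 31 + 30 + 31 + 30 + 31 + 31 + 30 + 31 + 30 + 8 = 594.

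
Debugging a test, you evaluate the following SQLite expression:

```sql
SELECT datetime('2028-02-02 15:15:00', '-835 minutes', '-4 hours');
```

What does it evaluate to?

2028-02-01 21:20:00

835 minutes = 13h 55m; -835 minutes from 2028-02-02 15:15:00 is 2028-02-02 01:20:00.
-4 hours from 2028-02-02 01:20:00 is 2028-02-01 21:20:00 (crosses midnight).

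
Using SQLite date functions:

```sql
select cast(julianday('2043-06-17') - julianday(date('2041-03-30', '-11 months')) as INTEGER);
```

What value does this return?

1143

Adding -11 months to 2041-03-30 gives 2040-04-30.
0 days remain in April 2040 after the 30th (30 − 30).
Full months from May 2040 through May 2043 contribute their day counts.
Then 17 days into June 2043.
Total: 0 + 31 + 30 + 31 + 31 + 30 + 31 + 30 + 31 + 31 + 28 + 31 + 30 + 31 + 30 + 31 + 31 + 30 + 31 + 30 + 31 + 31 + 28 + 31 + 30 + 31 + 30 + 31 + 31 + 30 + 31 + 30 + 31 + 31 + 28 + 31 + 30 + 31 + 17 = 1143.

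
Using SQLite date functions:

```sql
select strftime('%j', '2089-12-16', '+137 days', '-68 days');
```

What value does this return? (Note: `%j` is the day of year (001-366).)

First apply '+137 days', '-68 days': 2089-12-16 → 2090-02-23.
Day-of-year for 2090-02-23: days since 2090-01-01 inclusive = 54, zero-padded to 054.

054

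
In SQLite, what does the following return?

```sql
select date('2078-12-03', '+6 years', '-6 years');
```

Adding +6 years to 2078-12-03 gives 2084-12-03.
Adding -6 years to 2084-12-03 gives 2078-12-03.

2078-12-03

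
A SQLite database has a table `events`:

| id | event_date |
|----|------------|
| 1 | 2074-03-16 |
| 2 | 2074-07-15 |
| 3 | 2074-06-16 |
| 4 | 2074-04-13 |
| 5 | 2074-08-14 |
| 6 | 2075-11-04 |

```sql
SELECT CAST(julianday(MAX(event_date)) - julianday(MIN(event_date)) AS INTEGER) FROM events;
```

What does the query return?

598

MIN = 2074-03-16, MAX = 2075-11-04.
15 days remain in March 2074 after the 16th (31 − 16).
Full months from April 2074 through October 2075 contribute their day counts.
Then 4 days into November 2075.
Total: 15 + 30 + 31 + 30 + 31 + 31 + 30 + 31 + 30 + 31 + 31 + 28 + 31 + 30 + 31 + 30 + 31 + 31 + 30 + 31 + 4 = 598.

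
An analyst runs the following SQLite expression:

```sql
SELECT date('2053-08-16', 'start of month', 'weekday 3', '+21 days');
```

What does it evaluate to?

2053-08-27

`start of month` rewinds 2053-08-16 to 2053-08-01.
`weekday 3` advances to the next Wednesday; 2053-08-01 is a Friday, so it moves forward to 2053-08-06.
Advancing 21 more days within August lands on 2053-08-27.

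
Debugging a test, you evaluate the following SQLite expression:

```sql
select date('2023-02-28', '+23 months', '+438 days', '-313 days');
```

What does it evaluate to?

2025-06-02

Adding +23 months to 2023-02-28 gives 2025-01-28.
Applying '+438 days' to 2025-01-28: counting 438 days forward gives 2026-04-11.
Applying '-313 days' to 2026-04-11: counting 313 days back gives 2025-06-02.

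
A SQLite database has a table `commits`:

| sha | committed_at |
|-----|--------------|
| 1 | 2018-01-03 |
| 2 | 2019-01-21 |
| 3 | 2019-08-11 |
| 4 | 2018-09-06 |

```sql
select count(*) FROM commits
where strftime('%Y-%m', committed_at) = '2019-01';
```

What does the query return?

Rows with year-month 2019-01: 2019-01-21 → 1.

1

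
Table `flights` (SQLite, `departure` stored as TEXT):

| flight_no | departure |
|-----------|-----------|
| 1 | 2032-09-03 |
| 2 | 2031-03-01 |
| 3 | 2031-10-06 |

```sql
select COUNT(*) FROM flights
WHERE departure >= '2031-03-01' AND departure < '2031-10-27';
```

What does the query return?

Rows in [2031-03-01, 2031-10-27): 2031-03-01, 2031-10-06 → 2 rows.

2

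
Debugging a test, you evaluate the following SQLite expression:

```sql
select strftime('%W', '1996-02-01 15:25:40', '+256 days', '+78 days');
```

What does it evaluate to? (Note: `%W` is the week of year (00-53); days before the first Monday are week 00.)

First apply '+256 days', '+78 days': 1996-02-01 15:25:40 → 1996-12-31 15:25:40.
1996-12-31 is a Tuesday. SQLite's %W counts Mondays since the year started; the result is 53.

53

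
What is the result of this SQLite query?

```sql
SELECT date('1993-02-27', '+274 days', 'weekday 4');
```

1993-12-02

Applying '+274 days' to 1993-02-27: counting 274 days forward gives 1993-11-28.
`weekday 4` advances to the next Thursday; 1993-11-28 is a Sunday, so it moves forward to 1993-12-02.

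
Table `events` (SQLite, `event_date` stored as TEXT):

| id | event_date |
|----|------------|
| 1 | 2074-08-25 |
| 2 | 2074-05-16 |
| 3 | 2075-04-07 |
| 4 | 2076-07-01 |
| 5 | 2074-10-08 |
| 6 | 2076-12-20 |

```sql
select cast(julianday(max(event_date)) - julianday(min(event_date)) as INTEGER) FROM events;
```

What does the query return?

MIN = 2074-05-16, MAX = 2076-12-20.
15 days remain in May 2074 after the 16th (31 − 16).
Full months from June 2074 through November 2076 contribute their day counts.
Then 20 days into December 2076.
Total: 15 + 30 + 31 + 31 + 30 + 31 + 30 + 31 + 31 + 28 + 31 + 30 + 31 + 30 + 31 + 31 + 30 + 31 + 30 + 31 + 31 + 29 + 31 + 30 + 31 + 30 + 31 + 31 + 30 + 31 + 30 + 20 = 949.

949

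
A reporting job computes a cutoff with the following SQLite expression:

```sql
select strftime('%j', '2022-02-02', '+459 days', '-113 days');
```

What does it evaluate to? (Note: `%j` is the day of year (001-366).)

First apply '+459 days', '-113 days': 2022-02-02 → 2023-01-14.
Day-of-year for 2023-01-14: days since 2023-01-01 inclusive = 14, zero-padded to 014.

014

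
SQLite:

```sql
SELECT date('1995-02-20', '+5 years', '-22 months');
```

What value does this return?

Adding +5 years to 1995-02-20 gives 2000-02-20.
Adding -22 months to 2000-02-20 gives 1998-04-20.

1998-04-20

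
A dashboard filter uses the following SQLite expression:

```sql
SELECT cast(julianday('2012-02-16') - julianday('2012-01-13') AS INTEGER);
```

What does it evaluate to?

18 days remain in January 2012 after the 13th (31 − 13).
Then 16 days into February 2012.
Total: 18 + 16 = 34.

34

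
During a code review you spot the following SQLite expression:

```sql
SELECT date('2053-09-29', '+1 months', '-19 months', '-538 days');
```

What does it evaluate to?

Adding +1 month to 2053-09-29 gives 2053-10-29.
Adding -19 months to 2053-10-29 gives 2052-03-29.
Applying '-538 days' to 2052-03-29: counting 538 days back gives 2050-10-08.

2050-10-08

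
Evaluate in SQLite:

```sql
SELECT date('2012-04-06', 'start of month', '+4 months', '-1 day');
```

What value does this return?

`start of month` rewinds 2012-04-06 to 2012-04-01.
Adding +4 months to 2012-04-01 gives 2012-08-01.
Going back 1 day from 2012-08-01 reaches 2012-07-31 (last day of July, 31 days).

2012-07-31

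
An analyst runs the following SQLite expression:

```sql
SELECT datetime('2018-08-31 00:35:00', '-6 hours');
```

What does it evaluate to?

2018-08-30 18:35:00

-6 hours from 2018-08-31 00:35:00 is 2018-08-30 18:35:00 (crosses midnight).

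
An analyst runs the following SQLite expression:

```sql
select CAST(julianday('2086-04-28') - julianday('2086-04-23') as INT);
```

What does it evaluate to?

5

Both dates are in April 2086: 28 − 23 = 5.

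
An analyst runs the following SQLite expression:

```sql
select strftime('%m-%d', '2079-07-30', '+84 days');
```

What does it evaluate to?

10-22

First apply '+84 days': 2079-07-30 → 2079-10-22.
`%m-%d` extracts the month-day: 10-22.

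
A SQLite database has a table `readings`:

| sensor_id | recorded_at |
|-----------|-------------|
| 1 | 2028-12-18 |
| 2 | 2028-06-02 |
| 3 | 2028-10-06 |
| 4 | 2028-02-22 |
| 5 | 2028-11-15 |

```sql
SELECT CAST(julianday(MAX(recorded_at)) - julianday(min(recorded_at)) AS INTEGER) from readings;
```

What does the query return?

MIN = 2028-02-22, MAX = 2028-12-18.
7 days remain in February 2028 after the 22nd (29 − 22).
Full months from March 2028 through November 2028 contribute their day counts.
Then 18 days into December 2028.
Total: 7 + 31 + 30 + 31 + 30 + 31 + 31 + 30 + 31 + 30 + 18 = 300.

300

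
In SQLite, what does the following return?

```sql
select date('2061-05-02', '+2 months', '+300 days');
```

2062-04-28

Adding +2 months to 2061-05-02 gives 2061-07-02.
Applying '+300 days' to 2061-07-02: counting 300 days forward gives 2062-04-28.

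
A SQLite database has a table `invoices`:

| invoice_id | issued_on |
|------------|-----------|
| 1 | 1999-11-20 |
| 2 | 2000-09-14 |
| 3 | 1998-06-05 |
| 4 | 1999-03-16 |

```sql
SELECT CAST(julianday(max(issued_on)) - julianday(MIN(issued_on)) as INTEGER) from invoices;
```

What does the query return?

832

MIN = 1998-06-05, MAX = 2000-09-14.
25 days remain in June 1998 after the 5th (30 − 5).
Full months from July 1998 through August 2000 contribute their day counts.
Then 14 days into September 2000.
Total: 25 + 31 + 31 + 30 + 31 + 30 + 31 + 31 + 28 + 31 + 30 + 31 + 30 + 31 + 31 + 30 + 31 + 30 + 31 + 31 + 29 + 31 + 30 + 31 + 30 + 31 + 31 + 14 = 832.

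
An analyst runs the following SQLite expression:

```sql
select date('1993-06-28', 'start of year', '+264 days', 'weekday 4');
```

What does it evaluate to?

1993-09-23

`start of year` rewinds 1993-06-28 to 1993-01-01.
Applying '+264 days' to 1993-01-01: counting 264 days forward gives 1993-09-22.
`weekday 4` advances to the next Thursday; 1993-09-22 is a Wednesday, so it moves forward to 1993-09-23.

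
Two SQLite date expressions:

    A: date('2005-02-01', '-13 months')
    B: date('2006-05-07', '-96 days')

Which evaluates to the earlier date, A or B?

A = 2004-01-01.
B = 2006-01-31.
A is earlier.

A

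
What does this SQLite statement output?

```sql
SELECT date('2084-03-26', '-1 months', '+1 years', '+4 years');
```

2089-02-26

Adding -1 month to 2084-03-26 gives 2084-02-26.
Adding +1 year to 2084-02-26 gives 2085-02-26.
Adding +4 years to 2085-02-26 gives 2089-02-26.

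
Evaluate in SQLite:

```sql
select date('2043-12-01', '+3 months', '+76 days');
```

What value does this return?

2044-05-16

Adding +3 months to 2043-12-01 gives 2044-03-01.
Applying '+76 days' to 2044-03-01: counting 76 days forward gives 2044-05-16.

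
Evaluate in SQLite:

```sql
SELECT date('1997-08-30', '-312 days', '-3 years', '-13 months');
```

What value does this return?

1992-09-22

Applying '-312 days' to 1997-08-30: counting 312 days back gives 1996-10-22.
Adding -3 years to 1996-10-22 gives 1993-10-22.
Adding -13 months to 1993-10-22 gives 1992-09-22.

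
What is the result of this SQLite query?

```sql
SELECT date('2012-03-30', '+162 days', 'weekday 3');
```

2012-09-12

Applying '+162 days' to 2012-03-30: counting 162 days forward gives 2012-09-08.
`weekday 3` advances to the next Wednesday; 2012-09-08 is a Saturday, so it moves forward to 2012-09-12.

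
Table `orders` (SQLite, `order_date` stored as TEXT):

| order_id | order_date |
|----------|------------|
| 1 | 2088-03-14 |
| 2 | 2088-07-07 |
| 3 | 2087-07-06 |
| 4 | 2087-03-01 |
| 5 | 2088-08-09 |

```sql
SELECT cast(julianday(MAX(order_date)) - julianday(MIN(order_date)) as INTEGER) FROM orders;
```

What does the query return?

527

MIN = 2087-03-01, MAX = 2088-08-09.
30 days remain in March 2087 after the 1st (31 − 1).
Full months from April 2087 through July 2088 contribute their day counts.
Then 9 days into August 2088.
Total: 30 + 30 + 31 + 30 + 31 + 31 + 30 + 31 + 30 + 31 + 31 + 29 + 31 + 30 + 31 + 30 + 31 + 9 = 527.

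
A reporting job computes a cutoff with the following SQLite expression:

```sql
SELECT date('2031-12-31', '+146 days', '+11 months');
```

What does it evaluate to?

2033-04-25

Applying '+146 days' to 2031-12-31: counting 146 days forward gives 2032-05-25.
Adding +11 months to 2032-05-25 gives 2033-04-25.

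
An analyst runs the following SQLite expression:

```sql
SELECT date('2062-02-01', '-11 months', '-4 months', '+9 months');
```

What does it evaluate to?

Adding -11 months to 2062-02-01 gives 2061-03-01.
Adding -4 months to 2061-03-01 gives 2060-11-01.
Adding +9 months to 2060-11-01 gives 2061-08-01.

2061-08-01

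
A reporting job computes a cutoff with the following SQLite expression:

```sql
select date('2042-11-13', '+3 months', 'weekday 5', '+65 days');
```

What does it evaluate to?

Adding +3 months to 2042-11-13 gives 2043-02-13.
`weekday 5` advances to the next Friday; 2043-02-13 is already a Friday, so it stays at 2043-02-13.
Applying '+65 days' to 2043-02-13: counting 65 days forward gives 2043-04-19.

2043-04-19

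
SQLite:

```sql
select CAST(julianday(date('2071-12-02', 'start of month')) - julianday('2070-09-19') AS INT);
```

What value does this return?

`start of month` rewinds 2071-12-02 to 2071-12-01.
11 days remain in September 2070 after the 19th (30 − 19).
Full months from October 2070 through November 2071 contribute their day counts.
Then 1 day into December 2071.
Total: 11 + 31 + 30 + 31 + 31 + 28 + 31 + 30 + 31 + 30 + 31 + 31 + 30 + 31 + 30 + 1 = 438.

438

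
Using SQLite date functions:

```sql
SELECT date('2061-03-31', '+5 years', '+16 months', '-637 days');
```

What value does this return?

Adding +5 years to 2061-03-31 gives 2066-03-31.
Adding +16 months to 2066-03-31 gives 2067-07-31.
Applying '-637 days' to 2067-07-31: counting 637 days back gives 2065-11-01.

2065-11-01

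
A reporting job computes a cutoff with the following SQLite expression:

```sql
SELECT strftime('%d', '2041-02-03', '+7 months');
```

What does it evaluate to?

03

First apply '+7 months': 2041-02-03 → 2041-09-03.
`%d` extracts the 2-digit day of month: 03.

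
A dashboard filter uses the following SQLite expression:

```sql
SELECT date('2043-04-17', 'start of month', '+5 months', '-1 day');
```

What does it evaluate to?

2043-08-31

`start of month` rewinds 2043-04-17 to 2043-04-01.
Adding +5 months to 2043-04-01 gives 2043-09-01.
Going back 1 day from 2043-09-01 reaches 2043-08-31 (last day of August, 31 days).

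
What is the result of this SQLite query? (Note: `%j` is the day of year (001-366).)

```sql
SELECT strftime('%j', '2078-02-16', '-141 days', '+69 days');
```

340

First apply '-141 days', '+69 days': 2078-02-16 → 2077-12-06.
Day-of-year for 2077-12-06: days since 2077-01-01 inclusive = 340, zero-padded to 340.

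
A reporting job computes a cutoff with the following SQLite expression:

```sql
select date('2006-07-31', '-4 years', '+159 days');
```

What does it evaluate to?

2003-01-06

Adding -4 years to 2006-07-31 gives 2002-07-31.
Applying '+159 days' to 2002-07-31: counting 159 days forward gives 2003-01-06.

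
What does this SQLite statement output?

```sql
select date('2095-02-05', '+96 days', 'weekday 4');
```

Applying '+96 days' to 2095-02-05: counting 96 days forward gives 2095-05-12.
`weekday 4` advances to the next Thursday; 2095-05-12 is already a Thursday, so it stays at 2095-05-12.

2095-05-12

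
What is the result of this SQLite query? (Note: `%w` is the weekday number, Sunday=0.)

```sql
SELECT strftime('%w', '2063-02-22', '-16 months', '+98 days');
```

First apply '-16 months', '+98 days': 2063-02-22 → 2062-01-28.
2062-01-28 is a Saturday; with Sunday=0 that is 6.

6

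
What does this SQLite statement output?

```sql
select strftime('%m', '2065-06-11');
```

06

`%m` extracts the 2-digit month (01-12): 06.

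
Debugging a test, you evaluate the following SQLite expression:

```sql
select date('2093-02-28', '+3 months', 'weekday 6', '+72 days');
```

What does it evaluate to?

Adding +3 months to 2093-02-28 gives 2093-05-28.
`weekday 6` advances to the next Saturday; 2093-05-28 is a Thursday, so it moves forward to 2093-05-30.
Applying '+72 days' to 2093-05-30: counting 72 days forward gives 2093-08-10.

2093-08-10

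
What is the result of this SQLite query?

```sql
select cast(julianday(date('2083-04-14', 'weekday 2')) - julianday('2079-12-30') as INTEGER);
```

1207

`weekday 2` advances to the next Tuesday; 2083-04-14 is a Wednesday, so it moves forward to 2083-04-20.
1 day remains in December 2079 after the 30th (31 − 30).
Full months from January 2080 through March 2083 contribute their day counts.
Then 20 days into April 2083.
Total: 1 + 31 + 29 + 31 + 30 + 31 + 30 + 31 + 31 + 30 + 31 + 30 + 31 + 31 + 28 + 31 + 30 + 31 + 30 + 31 + 31 + 30 + 31 + 30 + 31 + 31 + 28 + 31 + 30 + 31 + 30 + 31 + 31 + 30 + 31 + 30 + 31 + 31 + 28 + 31 + 20 = 1207.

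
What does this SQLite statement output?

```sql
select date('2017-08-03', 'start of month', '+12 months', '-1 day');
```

2018-07-31

`start of month` rewinds 2017-08-03 to 2017-08-01.
Adding +12 months to 2017-08-01 gives 2018-08-01.
Going back 1 day from 2018-08-01 reaches 2018-07-31 (last day of July, 31 days).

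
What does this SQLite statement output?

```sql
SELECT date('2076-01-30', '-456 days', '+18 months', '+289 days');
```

2077-02-14

Applying '-456 days' to 2076-01-30: counting 456 days back gives 2074-10-31.
Adding +18 months to 2074-10-31 targets 2076-04-31. April 2076 has only 30 days, so SQLite normalizes the 1-day overflow forward to 2076-05-01.
Applying '+289 days' to 2076-05-01: counting 289 days forward gives 2077-02-14.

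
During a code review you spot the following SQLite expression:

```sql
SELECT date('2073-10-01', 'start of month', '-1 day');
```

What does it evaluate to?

`start of month` rewinds 2073-10-01 to 2073-10-01.
Going back 1 day from 2073-10-01 reaches 2073-09-30 (last day of September, 30 days).

2073-09-30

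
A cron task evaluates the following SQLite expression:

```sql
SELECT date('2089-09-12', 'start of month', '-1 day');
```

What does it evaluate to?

2089-08-31

`start of month` rewinds 2089-09-12 to 2089-09-01.
Going back 1 day from 2089-09-01 reaches 2089-08-31 (last day of August, 31 days).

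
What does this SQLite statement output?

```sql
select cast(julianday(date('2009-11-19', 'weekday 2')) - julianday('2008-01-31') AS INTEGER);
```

663

`weekday 2` advances to the next Tuesday; 2009-11-19 is a Thursday, so it moves forward to 2009-11-24.
0 days remain in January 2008 after the 31st (31 − 31).
Full months from February 2008 through October 2009 contribute their day counts.
Then 24 days into November 2009.
Total: 0 + 29 + 31 + 30 + 31 + 30 + 31 + 31 + 30 + 31 + 30 + 31 + 31 + 28 + 31 + 30 + 31 + 30 + 31 + 31 + 30 + 31 + 24 = 663.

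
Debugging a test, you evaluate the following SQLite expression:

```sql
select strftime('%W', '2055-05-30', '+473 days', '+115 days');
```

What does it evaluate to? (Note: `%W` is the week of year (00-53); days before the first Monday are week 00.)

First apply '+473 days', '+115 days': 2055-05-30 → 2057-01-07.
2057-01-07 is a Sunday. SQLite's %W counts Mondays since the year started; the result is 01.

01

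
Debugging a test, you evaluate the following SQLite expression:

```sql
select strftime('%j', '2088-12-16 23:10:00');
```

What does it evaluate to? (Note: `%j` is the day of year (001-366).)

Day-of-year for 2088-12-16: days since 2088-01-01 inclusive = 351, zero-padded to 351.

351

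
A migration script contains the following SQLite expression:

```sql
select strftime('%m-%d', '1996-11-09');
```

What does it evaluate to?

`%m-%d` extracts the month-day: 11-09.

11-09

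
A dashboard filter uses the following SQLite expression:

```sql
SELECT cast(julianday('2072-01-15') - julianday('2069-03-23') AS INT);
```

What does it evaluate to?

1028

8 days remain in March 2069 after the 23rd (31 − 23).
Full months from April 2069 through December 2071 contribute their day counts.
Then 15 days into January 2072.
Total: 8 + 30 + 31 + 30 + 31 + 31 + 30 + 31 + 30 + 31 + 31 + 28 + 31 + 30 + 31 + 30 + 31 + 31 + 30 + 31 + 30 + 31 + 31 + 28 + 31 + 30 + 31 + 30 + 31 + 31 + 30 + 31 + 30 + 31 + 15 = 1028.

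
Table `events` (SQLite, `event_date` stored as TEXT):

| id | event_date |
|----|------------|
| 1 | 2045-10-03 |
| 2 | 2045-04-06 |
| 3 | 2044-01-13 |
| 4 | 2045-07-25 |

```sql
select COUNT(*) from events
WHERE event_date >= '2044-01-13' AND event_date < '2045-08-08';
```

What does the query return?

3

Rows in [2044-01-13, 2045-08-08): 2045-04-06, 2044-01-13, 2045-07-25 → 3 rows.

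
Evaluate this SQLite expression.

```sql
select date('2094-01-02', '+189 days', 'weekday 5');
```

2094-07-16

Applying '+189 days' to 2094-01-02: counting 189 days forward gives 2094-07-10.
`weekday 5` advances to the next Friday; 2094-07-10 is a Saturday, so it moves forward to 2094-07-16.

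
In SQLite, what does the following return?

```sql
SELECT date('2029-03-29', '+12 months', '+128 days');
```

Adding +12 months to 2029-03-29 gives 2030-03-29.
Applying '+128 days' to 2030-03-29: counting 128 days forward gives 2030-08-04.

2030-08-04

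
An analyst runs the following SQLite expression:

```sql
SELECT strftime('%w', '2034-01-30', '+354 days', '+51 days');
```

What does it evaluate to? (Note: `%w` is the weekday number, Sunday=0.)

First apply '+354 days', '+51 days': 2034-01-30 → 2035-03-11.
2035-03-11 is a Sunday; with Sunday=0 that is 0.

0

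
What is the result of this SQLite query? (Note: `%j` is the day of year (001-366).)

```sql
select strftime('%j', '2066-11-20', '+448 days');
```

042

First apply '+448 days': 2066-11-20 → 2068-02-11.
Day-of-year for 2068-02-11: days since 2068-01-01 inclusive = 42, zero-padded to 042.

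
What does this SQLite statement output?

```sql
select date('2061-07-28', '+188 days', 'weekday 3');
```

2062-02-01

Applying '+188 days' to 2061-07-28: counting 188 days forward gives 2062-02-01.
`weekday 3` advances to the next Wednesday; 2062-02-01 is already a Wednesday, so it stays at 2062-02-01.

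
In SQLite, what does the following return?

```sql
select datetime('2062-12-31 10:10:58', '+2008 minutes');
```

2063-01-01 19:38:58

2008 minutes = 33h 28m; +2008 minutes from 2062-12-31 10:10:58 is 2063-01-01 19:38:58 (crosses midnight).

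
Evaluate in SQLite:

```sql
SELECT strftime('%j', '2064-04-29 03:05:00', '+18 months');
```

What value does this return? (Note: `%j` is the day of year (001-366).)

First apply '+18 months': 2064-04-29 03:05:00 → 2065-10-29 03:05:00.
Day-of-year for 2065-10-29: days since 2065-01-01 inclusive = 302, zero-padded to 302.

302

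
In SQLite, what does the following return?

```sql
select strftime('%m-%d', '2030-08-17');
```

`%m-%d` extracts the month-day: 08-17.

08-17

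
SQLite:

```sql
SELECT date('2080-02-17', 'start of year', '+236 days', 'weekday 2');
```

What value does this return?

`start of year` rewinds 2080-02-17 to 2080-01-01.
Applying '+236 days' to 2080-01-01: counting 236 days forward gives 2080-08-24.
`weekday 2` advances to the next Tuesday; 2080-08-24 is a Saturday, so it moves forward to 2080-08-27.

2080-08-27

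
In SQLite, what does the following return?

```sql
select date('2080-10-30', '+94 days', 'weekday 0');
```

2081-02-02

Applying '+94 days' to 2080-10-30: counting 94 days forward gives 2081-02-01.
`weekday 0` advances to the next Sunday; 2081-02-01 is a Saturday, so it moves forward to 2081-02-02.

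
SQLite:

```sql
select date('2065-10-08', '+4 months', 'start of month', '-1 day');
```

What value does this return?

2066-01-31

Adding +4 months to 2065-10-08 gives 2066-02-08.
`start of month` rewinds 2066-02-08 to 2066-02-01.
Going back 1 day from 2066-02-01 reaches 2066-01-31 (last day of January, 31 days).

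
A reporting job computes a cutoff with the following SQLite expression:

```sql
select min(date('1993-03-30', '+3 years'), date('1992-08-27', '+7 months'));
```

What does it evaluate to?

date('1993-03-30', '+3 years') → 1996-03-30.
date('1992-08-27', '+7 months') → 1993-03-27.
Earlier of the two is 1993-03-27.

1993-03-27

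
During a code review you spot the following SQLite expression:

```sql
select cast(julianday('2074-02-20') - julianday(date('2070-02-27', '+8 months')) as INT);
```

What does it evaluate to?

1212

Adding +8 months to 2070-02-27 gives 2070-10-27.
4 days remain in October 2070 after the 27th (31 − 27).
Full months from November 2070 through January 2074 contribute their day counts.
Then 20 days into February 2074.
Total: 4 + 30 + 31 + 31 + 28 + 31 + 30 + 31 + 30 + 31 + 31 + 30 + 31 + 30 + 31 + 31 + 29 + 31 + 30 + 31 + 30 + 31 + 31 + 30 + 31 + 30 + 31 + 31 + 28 + 31 + 30 + 31 + 30 + 31 + 31 + 30 + 31 + 30 + 31 + 31 + 20 = 1212.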